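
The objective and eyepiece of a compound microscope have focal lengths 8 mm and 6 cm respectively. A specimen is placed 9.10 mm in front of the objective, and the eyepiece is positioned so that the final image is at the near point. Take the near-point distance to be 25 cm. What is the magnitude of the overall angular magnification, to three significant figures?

Convert to cm: f_obj = 8 mm = 0.8 cm; d_o = 9.10 mm = 0.91 cm.
Objective: 1/d_i = 1/f_obj - 1/d_o = 1/0.8 - 1/0.91 = 0.15110 cm^-1, so d_i = 6.618 cm.
m_obj = -d_i/d_o = -6.618/0.91 = -7.273.
Eyepiece angular magnification (image at near point): M_eye = 1 + D/f_e = 1 + 25/6 = 5.167.
Overall M = m_obj x M_eye = (-7.273)(5.167) = -37.58.
|M| = 37.58.

37.6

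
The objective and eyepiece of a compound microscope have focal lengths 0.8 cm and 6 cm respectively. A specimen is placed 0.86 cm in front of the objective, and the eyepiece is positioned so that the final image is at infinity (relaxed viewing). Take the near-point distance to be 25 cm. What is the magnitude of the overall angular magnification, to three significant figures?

Objective: 1/d_i = 1/f_obj - 1/d_o = 1/0.8 - 1/0.86 = 0.08721 cm^-1, so d_i = 11.467 cm.
m_obj = -d_i/d_o = -11.467/0.86 = -13.333.
Eyepiece angular magnification (image at infinity): M_eye = D/f_e = 25/6 = 4.167.
Overall M = m_obj x M_eye = (-13.333)(4.167) = -55.56.
|M| = 55.56.

55.6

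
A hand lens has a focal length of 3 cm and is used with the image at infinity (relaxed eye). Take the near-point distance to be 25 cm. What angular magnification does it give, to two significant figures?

8.3

M = D/f = 25/3 = 8.333.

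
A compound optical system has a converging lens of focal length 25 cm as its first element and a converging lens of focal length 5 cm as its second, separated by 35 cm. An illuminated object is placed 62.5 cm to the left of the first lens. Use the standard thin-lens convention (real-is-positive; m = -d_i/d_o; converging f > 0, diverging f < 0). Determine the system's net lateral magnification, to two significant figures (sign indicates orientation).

First lens: d_i1 = 1/(1/25 - 1/62.5) = 41.667 cm.
m_1 = -(41.667)/62.5 = -0.6667.
This image would form 41.667 cm past lens 1, i.e. 6.667 cm beyond lens 2, so it is a virtual object for lens 2: d_o2 = 35 - 41.667 = -6.667 cm.
Second lens: d_i2 = 1/(1/5 - 1/(-6.667)) = 2.857 cm.
m_2 = -(2.857)/(-6.667) = 0.4286.
Total m = m_1 x m_2 = (-0.6667)(0.4286) = -0.2857.

-0.29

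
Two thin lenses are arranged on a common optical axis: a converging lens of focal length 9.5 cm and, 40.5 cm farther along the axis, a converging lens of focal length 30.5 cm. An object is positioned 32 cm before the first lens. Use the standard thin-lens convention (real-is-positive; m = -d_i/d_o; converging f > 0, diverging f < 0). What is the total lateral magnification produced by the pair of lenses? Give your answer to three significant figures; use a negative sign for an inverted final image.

-3.67

First lens: d_i1 = 1/(1/9.5 - 1/32) = 13.511 cm.
m_1 = -(13.511)/32 = -0.4222.
The intermediate image is 13.511 cm to the right of lens 1, so d_o2 = L - d_i1 = 40.5 - 13.511 = 26.989 cm.
Second lens: d_i2 = 1/(1/30.5 - 1/(26.989)) = -234.445 cm.
m_2 = -(-234.445)/(26.989) = 8.6867.
Overall magnification: m = m_1 m_2 = -3.6677.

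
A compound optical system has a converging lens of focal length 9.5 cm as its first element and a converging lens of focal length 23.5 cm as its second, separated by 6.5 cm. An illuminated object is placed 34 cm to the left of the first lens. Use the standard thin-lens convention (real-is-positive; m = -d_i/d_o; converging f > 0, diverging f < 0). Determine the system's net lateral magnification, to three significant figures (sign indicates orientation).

Applying the thin-lens equation to the first lens, 1/9.5 = 1/34 + 1/d_i1, which gives d_i1 = 13.184 cm.
Its lateral magnification is m_1 = -d_i1/d_o1 = -(13.184)/34 = -0.3878.
Since 13.184 cm > 6.5 cm, the first image lies past the second lens and serves as a virtual object: d_o2 = L - d_i1 = -6.684 cm.
Applying the thin-lens equation again with f_2 = 23.5 cm and d_o2 = -6.684 cm gives d_i2 = 5.204 cm.
m_2 = -(5.204)/(-6.684) = 0.7786.
The system's lateral magnification is m_1 m_2 = (-0.3878)(0.7786) = -0.3019.

-0.302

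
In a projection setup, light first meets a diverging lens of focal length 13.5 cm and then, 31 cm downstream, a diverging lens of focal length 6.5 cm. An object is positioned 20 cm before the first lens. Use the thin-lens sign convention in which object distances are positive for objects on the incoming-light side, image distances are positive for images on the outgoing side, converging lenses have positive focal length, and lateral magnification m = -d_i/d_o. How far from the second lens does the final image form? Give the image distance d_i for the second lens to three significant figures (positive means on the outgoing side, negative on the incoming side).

-5.57 cm

Lens 1: 1/d_i1 = 1/f_1 - 1/d_o1 = 1/(-13.5) - 1/20 = -0.12407 cm^-1, so d_i1 = -8.060 cm.
The intermediate image is virtual, 8.060 cm to the left of lens 1, so d_o2 = L - d_i1 = 31 - (-8.060) = 39.060 cm.
Lens 2: 1/d_i2 = 1/f_2 - 1/d_o2 = 1/(-6.5) - 1/(39.060) = -0.17945 cm^-1, so d_i2 = -5.573 cm.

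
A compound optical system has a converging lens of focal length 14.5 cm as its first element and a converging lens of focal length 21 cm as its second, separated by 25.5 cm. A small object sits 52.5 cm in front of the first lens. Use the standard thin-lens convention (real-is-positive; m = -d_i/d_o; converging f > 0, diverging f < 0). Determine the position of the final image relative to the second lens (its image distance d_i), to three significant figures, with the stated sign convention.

First lens: d_i1 = 1/(1/14.5 - 1/52.5) = 20.033 cm.
That image sits 5.467 cm in front of the second lens, so d_o2 = 5.467 cm.
Second lens: d_i2 = 1/(1/21 - 1/(5.467)) = -7.391 cm.

-7.39 cm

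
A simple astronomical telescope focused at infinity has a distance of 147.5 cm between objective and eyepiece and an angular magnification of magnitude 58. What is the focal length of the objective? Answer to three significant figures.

145 cm

In normal adjustment the tube length equals f_obj + f_eye and |M| = f_obj/f_eye.
So f_obj = 58 f_eye and 58 f_eye + f_eye = 147.5 cm, giving f_eye = 147.5/59 = 2.500 cm and f_obj = 145.000 cm.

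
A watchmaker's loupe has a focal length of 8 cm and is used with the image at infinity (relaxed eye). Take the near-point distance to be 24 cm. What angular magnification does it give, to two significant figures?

3.0

M = D/f = 24/8 = 3.000.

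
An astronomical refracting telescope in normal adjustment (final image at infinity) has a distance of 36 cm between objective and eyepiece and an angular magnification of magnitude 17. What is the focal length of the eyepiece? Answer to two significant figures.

In normal adjustment the tube length equals f_obj + f_eye and |M| = f_obj/f_eye.
So f_obj = 17 f_eye and 17 f_eye + f_eye = 36 cm, giving f_eye = 36/18 = 2.000 cm and f_obj = 34.000 cm.

2.0 cm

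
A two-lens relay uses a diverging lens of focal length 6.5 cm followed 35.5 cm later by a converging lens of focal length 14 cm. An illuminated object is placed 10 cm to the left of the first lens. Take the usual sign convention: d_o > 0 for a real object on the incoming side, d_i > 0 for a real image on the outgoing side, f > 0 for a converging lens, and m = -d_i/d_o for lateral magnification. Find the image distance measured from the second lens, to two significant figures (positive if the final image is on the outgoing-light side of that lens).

22 cm

Lens 1: 1/d_i1 = 1/f_1 - 1/d_o1 = 1/(-6.5) - 1/10 = -0.25385 cm^-1, so d_i1 = -3.939 cm.
With d_i1 < 0 the first image is virtual and lies on the object side; the object distance for lens 2 is d_o2 = 35.5 - (-3.939) = 39.439 cm.
Lens 2: 1/d_i2 = 1/f_2 - 1/d_o2 = 1/14 - 1/(39.439) = 0.04607 cm^-1, so d_i2 = 21.705 cm.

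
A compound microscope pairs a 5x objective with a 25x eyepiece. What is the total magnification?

The overall magnification of a compound microscope is the product of the objective and eyepiece magnifications:
M = M_obj x M_eye = 5 x 25 = 125.

125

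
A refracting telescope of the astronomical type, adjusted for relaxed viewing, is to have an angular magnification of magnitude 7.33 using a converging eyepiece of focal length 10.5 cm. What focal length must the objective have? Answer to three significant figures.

|M| = f_obj/|f_eye|, so f_obj = |M| x |f_eye| = 7.33 x 10.5 = 76.965 cm.

77.0 cm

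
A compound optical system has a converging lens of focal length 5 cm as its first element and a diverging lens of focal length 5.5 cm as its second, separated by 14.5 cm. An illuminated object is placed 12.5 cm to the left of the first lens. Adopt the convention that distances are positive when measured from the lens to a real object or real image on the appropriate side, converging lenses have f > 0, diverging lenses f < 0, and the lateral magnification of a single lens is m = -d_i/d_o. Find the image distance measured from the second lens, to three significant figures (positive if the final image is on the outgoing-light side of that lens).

-2.91 cm

Lens 1: 1/d_i1 = 1/f_1 - 1/d_o1 = 1/5 - 1/12.5 = 0.12000 cm^-1, so d_i1 = 8.333 cm.
That image sits 6.167 cm in front of the second lens, so d_o2 = 6.167 cm.
Lens 2: 1/d_i2 = 1/f_2 - 1/d_o2 = 1/(-5.5) - 1/(6.167) = -0.34398 cm^-1, so d_i2 = -2.907 cm.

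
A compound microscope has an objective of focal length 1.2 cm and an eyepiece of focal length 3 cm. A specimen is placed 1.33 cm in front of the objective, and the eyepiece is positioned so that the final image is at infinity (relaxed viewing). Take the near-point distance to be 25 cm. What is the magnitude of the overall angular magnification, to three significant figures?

Objective: 1/d_i = 1/f_obj - 1/d_o = 1/1.2 - 1/1.33 = 0.08145 cm^-1, so d_i = 12.277 cm.
m_obj = -d_i/d_o = -12.277/1.33 = -9.231.
Eyepiece angular magnification (image at infinity): M_eye = D/f_e = 25/3 = 8.333.
Overall M = m_obj x M_eye = (-9.231)(8.333) = -76.92.
|M| = 76.92.

76.9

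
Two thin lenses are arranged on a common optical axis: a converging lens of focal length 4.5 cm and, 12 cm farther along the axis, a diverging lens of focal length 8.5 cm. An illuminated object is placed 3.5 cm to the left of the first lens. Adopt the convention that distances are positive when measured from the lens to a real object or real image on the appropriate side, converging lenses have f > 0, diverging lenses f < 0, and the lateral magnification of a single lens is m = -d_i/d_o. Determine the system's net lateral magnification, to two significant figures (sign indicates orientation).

1.1

Applying the thin-lens equation to the first lens, 1/4.5 = 1/3.5 + 1/d_i1, which gives d_i1 = -15.750 cm.
Its lateral magnification is m_1 = -d_i1/d_o1 = -(-15.750)/3.5 = 4.5000.
The intermediate image is virtual, 15.750 cm to the left of lens 1, so d_o2 = L - d_i1 = 12 - (-15.750) = 27.750 cm.
Applying the thin-lens equation again with f_2 = -8.5 cm and d_o2 = 27.750 cm gives d_i2 = -6.507 cm.
m_2 = -(-6.507)/(27.750) = 0.2345.
The system's lateral magnification is m_1 m_2 = (4.5000)(0.2345) = 1.0552.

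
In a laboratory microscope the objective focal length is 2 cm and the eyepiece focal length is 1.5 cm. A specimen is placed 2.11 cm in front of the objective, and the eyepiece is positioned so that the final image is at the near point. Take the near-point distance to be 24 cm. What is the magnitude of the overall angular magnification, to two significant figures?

Objective: 1/d_i = 1/f_obj - 1/d_o = 1/2 - 1/2.11 = 0.02607 cm^-1, so d_i = 38.364 cm.
m_obj = -d_i/d_o = -38.364/2.11 = -18.182.
Eyepiece angular magnification (image at near point): M_eye = 1 + D/f_e = 1 + 24/1.5 = 17.000.
Overall M = m_obj x M_eye = (-18.182)(17.000) = -309.09.
|M| = 309.09.

310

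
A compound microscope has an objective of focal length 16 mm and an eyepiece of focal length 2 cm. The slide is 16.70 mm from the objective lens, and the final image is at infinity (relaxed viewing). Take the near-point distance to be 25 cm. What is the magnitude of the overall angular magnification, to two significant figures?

Convert to cm: f_obj = 16 mm = 1.6 cm; d_o = 16.70 mm = 1.67 cm.
Objective: 1/d_i = 1/f_obj - 1/d_o = 1/1.6 - 1/1.67 = 0.02620 cm^-1, so d_i = 38.171 cm.
m_obj = -d_i/d_o = -38.171/1.67 = -22.857.
Eyepiece angular magnification (image at infinity): M_eye = D/f_e = 25/2 = 12.500.
Overall M = m_obj x M_eye = (-22.857)(12.500) = -285.71.
|M| = 285.71.

290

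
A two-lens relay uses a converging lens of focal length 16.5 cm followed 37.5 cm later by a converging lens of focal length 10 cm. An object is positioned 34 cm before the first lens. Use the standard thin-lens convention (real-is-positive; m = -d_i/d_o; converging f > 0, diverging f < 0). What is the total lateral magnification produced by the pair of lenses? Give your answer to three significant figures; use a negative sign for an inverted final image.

Lens 1: 1/d_i1 = 1/f_1 - 1/d_o1 = 1/16.5 - 1/34 = 0.03119 cm^-1, so d_i1 = 32.057 cm.
m_1 = -(32.057)/34 = -0.9429.
The intermediate image is 32.057 cm to the right of lens 1, so d_o2 = L - d_i1 = 37.5 - 32.057 = 5.443 cm.
Lens 2: 1/d_i2 = 1/f_2 - 1/d_o2 = 1/10 - 1/(5.443) = -0.08373 cm^-1, so d_i2 = -11.944 cm.
m_2 = -(-11.944)/(5.443) = 2.1944.
Overall magnification: m = m_1 m_2 = -2.0690.

-2.07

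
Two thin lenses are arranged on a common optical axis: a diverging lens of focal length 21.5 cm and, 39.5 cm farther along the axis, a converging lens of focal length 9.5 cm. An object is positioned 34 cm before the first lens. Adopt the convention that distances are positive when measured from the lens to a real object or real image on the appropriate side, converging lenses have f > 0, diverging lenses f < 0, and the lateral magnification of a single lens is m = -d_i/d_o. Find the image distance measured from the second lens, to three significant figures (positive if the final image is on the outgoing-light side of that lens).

11.6 cm

Lens 1: 1/d_i1 = 1/f_1 - 1/d_o1 = 1/(-21.5) - 1/34 = -0.07592 cm^-1, so d_i1 = -13.171 cm.
With d_i1 < 0 the first image is virtual and lies on the object side; the object distance for lens 2 is d_o2 = 39.5 - (-13.171) = 52.671 cm.
Lens 2: 1/d_i2 = 1/f_2 - 1/d_o2 = 1/9.5 - 1/(52.671) = 0.08628 cm^-1, so d_i2 = 11.591 cm.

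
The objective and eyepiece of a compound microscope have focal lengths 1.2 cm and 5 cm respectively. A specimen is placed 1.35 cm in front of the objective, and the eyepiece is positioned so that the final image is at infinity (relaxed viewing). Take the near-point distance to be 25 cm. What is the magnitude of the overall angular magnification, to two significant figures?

40

Objective: 1/d_i = 1/f_obj - 1/d_o = 1/1.2 - 1/1.35 = 0.09259 cm^-1, so d_i = 10.800 cm.
m_obj = -d_i/d_o = -10.800/1.35 = -8.000.
Eyepiece angular magnification (image at infinity): M_eye = D/f_e = 25/5 = 5.000.
Overall M = m_obj x M_eye = (-8.000)(5.000) = -40.00.
|M| = 40.00.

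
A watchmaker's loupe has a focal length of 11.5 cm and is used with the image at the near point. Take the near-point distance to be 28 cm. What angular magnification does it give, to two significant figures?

M = 1 + D/f = 1 + 28/11.5 = 3.435.

3.4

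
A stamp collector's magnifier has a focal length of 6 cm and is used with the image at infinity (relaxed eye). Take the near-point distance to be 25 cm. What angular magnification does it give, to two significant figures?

M = D/f = 25/6 = 4.167.

4.2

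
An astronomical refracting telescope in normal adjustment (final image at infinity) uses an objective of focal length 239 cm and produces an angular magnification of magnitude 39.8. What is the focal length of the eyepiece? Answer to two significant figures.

6.0 cm

|M| = f_obj/f_eye, so f_eye = f_obj/|M| = 239/39.8 = 6.005 cm.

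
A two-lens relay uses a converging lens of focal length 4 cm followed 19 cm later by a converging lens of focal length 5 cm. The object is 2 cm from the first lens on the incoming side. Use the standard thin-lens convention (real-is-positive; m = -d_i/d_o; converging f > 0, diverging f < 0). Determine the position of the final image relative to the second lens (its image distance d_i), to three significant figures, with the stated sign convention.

First lens: d_i1 = 1/(1/4 - 1/2) = -4.000 cm.
With d_i1 < 0 the first image is virtual and lies on the object side; the object distance for lens 2 is d_o2 = 19 - (-4.000) = 23.000 cm.
Second lens: d_i2 = 1/(1/5 - 1/(23.000)) = 6.389 cm.

6.39 cm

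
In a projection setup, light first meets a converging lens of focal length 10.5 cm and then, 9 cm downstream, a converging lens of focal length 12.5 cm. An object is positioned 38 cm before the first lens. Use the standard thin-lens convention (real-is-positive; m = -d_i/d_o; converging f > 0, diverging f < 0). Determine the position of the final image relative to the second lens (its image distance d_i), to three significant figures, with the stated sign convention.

Lens 1: 1/d_i1 = 1/f_1 - 1/d_o1 = 1/10.5 - 1/38 = 0.06892 cm^-1, so d_i1 = 14.509 cm.
This image would form 14.509 cm past lens 1, i.e. 5.509 cm beyond lens 2, so it is a virtual object for lens 2: d_o2 = 9 - 14.509 = -5.509 cm.
Lens 2: 1/d_i2 = 1/f_2 - 1/d_o2 = 1/12.5 - 1/(-5.509) = 0.26152 cm^-1, so d_i2 = 3.824 cm.

3.82 cm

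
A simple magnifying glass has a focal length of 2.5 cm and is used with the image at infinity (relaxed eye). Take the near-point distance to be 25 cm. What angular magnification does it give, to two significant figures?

M = D/f = 25/2.5 = 10.000.

10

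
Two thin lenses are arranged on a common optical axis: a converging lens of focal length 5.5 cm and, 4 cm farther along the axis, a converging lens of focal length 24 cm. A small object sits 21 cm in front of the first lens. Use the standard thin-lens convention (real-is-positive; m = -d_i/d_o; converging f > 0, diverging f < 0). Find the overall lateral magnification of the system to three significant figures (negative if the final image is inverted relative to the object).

Lens 1: 1/d_i1 = 1/f_1 - 1/d_o1 = 1/5.5 - 1/21 = 0.13420 cm^-1, so d_i1 = 7.452 cm.
m_1 = -(7.452)/21 = -0.3548.
This image would form 7.452 cm past lens 1, i.e. 3.452 cm beyond lens 2, so it is a virtual object for lens 2: d_o2 = 4 - 7.452 = -3.452 cm.
Lens 2: 1/d_i2 = 1/f_2 - 1/d_o2 = 1/24 - 1/(-3.452) = 0.33139 cm^-1, so d_i2 = 3.018 cm.
m_2 = -(3.018)/(-3.452) = 0.8743.
Total m = m_1 x m_2 = (-0.3548)(0.8743) = -0.3102.

-0.310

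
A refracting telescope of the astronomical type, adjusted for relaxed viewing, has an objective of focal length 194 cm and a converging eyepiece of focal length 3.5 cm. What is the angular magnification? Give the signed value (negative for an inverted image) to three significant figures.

M = -f_obj/f_eye = -194/(3.5) = -55.429.

-55.4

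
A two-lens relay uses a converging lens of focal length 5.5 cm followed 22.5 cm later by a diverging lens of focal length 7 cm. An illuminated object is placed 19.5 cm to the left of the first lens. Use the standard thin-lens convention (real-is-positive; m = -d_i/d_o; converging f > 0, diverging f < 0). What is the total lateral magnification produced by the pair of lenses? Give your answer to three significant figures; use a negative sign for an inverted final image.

First lens: d_i1 = 1/(1/5.5 - 1/19.5) = 7.661 cm.
m_1 = -(7.661)/19.5 = -0.3929.
The intermediate image is 7.661 cm to the right of lens 1, so d_o2 = L - d_i1 = 22.5 - 7.661 = 14.839 cm.
Second lens: d_i2 = 1/(1/(-7) - 1/(14.839)) = -4.756 cm.
m_2 = -(-4.756)/(14.839) = 0.3205.
The system's lateral magnification is m_1 m_2 = (-0.3929)(0.3205) = -0.1259.

-0.126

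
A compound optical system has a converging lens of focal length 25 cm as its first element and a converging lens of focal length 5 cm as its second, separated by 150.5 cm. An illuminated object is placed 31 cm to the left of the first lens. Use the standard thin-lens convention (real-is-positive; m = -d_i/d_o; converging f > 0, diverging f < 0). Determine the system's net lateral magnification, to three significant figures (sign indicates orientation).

1.28

Lens 1: 1/d_i1 = 1/f_1 - 1/d_o1 = 1/25 - 1/31 = 0.00774 cm^-1, so d_i1 = 129.167 cm.
m_1 = -(129.167)/31 = -4.1667.
Object distance for lens 2: d_o2 = 150.5 - 129.167 = 21.333 cm.
Lens 2: 1/d_i2 = 1/f_2 - 1/d_o2 = 1/5 - 1/(21.333) = 0.15313 cm^-1, so d_i2 = 6.531 cm.
m_2 = -(6.531)/(21.333) = -0.3061.
Overall magnification: m = m_1 m_2 = 1.2755.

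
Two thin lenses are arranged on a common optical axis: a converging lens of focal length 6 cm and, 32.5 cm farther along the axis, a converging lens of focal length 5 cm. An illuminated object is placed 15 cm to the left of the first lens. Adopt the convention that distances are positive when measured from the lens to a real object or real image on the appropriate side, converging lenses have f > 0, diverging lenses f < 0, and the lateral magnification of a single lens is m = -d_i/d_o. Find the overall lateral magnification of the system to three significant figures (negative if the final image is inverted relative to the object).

0.190

First lens: d_i1 = 1/(1/6 - 1/15) = 10.000 cm.
m_1 = -(10.000)/15 = -0.6667.
The intermediate image is 10.000 cm to the right of lens 1, so d_o2 = L - d_i1 = 32.5 - 10.000 = 22.500 cm.
Second lens: d_i2 = 1/(1/5 - 1/(22.500)) = 6.429 cm.
m_2 = -(6.429)/(22.500) = -0.2857.
Total m = m_1 x m_2 = (-0.6667)(-0.2857) = 0.1905.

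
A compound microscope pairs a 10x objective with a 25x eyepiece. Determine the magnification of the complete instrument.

250

The overall magnification of a compound microscope is the product of the objective and eyepiece magnifications:
M = M_obj x M_eye = 10 x 25 = 250.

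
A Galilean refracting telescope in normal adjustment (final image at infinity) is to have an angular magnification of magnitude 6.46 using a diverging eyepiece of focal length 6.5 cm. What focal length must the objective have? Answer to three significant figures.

42.0 cm

|M| = f_obj/|f_eye|, so f_obj = |M| x |f_eye| = 6.46 x 6.5 = 41.990 cm.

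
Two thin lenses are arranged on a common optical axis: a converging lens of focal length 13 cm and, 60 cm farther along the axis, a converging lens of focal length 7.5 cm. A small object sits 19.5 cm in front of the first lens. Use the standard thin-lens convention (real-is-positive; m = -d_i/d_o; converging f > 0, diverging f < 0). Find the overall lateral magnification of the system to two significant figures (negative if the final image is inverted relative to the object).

1.1

Applying the thin-lens equation to the first lens, 1/13 = 1/19.5 + 1/d_i1, which gives d_i1 = 39.000 cm.
Its lateral magnification is m_1 = -d_i1/d_o1 = -(39.000)/19.5 = -2.0000.
The intermediate image is 39.000 cm to the right of lens 1, so d_o2 = L - d_i1 = 60 - 39.000 = 21.000 cm.
Applying the thin-lens equation again with f_2 = 7.5 cm and d_o2 = 21.000 cm gives d_i2 = 11.667 cm.
m_2 = -(11.667)/(21.000) = -0.5556.
Overall magnification: m = m_1 m_2 = 1.1111.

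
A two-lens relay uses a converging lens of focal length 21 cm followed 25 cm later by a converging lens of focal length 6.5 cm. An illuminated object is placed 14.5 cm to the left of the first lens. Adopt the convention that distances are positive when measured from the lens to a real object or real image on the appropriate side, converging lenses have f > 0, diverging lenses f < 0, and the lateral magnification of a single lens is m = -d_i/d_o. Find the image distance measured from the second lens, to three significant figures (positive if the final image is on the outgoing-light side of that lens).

7.15 cm

Applying the thin-lens equation to the first lens, 1/21 = 1/14.5 + 1/d_i1, which gives d_i1 = -46.846 cm.
With d_i1 < 0 the first image is virtual and lies on the object side; the object distance for lens 2 is d_o2 = 25 - (-46.846) = 71.846 cm.
Applying the thin-lens equation again with f_2 = 6.5 cm and d_o2 = 71.846 cm gives d_i2 = 7.147 cm.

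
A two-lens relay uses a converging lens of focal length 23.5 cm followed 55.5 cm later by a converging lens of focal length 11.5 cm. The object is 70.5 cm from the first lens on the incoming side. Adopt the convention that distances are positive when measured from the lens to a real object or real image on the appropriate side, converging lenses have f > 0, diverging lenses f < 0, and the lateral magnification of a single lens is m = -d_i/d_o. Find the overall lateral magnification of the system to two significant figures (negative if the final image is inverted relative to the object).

First lens: d_i1 = 1/(1/23.5 - 1/70.5) = 35.250 cm.
m_1 = -(35.250)/70.5 = -0.5000.
Object distance for lens 2: d_o2 = 55.5 - 35.250 = 20.250 cm.
Second lens: d_i2 = 1/(1/11.5 - 1/(20.250)) = 26.614 cm.
m_2 = -(26.614)/(20.250) = -1.3143.
Total m = m_1 x m_2 = (-0.5000)(-1.3143) = 0.6571.

0.66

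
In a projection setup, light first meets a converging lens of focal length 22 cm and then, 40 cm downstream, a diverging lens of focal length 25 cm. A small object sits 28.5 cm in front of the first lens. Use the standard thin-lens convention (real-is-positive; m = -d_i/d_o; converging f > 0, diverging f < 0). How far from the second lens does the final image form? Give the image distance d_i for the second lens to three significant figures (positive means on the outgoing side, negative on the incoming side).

-44.9 cm

Applying the thin-lens equation to the first lens, 1/22 = 1/28.5 + 1/d_i1, which gives d_i1 = 96.462 cm.
Since 96.462 cm > 40 cm, the first image lies past the second lens and serves as a virtual object: d_o2 = L - d_i1 = -56.462 cm.
Applying the thin-lens equation again with f_2 = -25 cm and d_o2 = -56.462 cm gives d_i2 = -44.866 cm.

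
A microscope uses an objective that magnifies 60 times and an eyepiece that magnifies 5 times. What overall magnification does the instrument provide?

The overall magnification of a compound microscope is the product of the objective and eyepiece magnifications:
M = M_obj x M_eye = 60 x 5 = 300.

300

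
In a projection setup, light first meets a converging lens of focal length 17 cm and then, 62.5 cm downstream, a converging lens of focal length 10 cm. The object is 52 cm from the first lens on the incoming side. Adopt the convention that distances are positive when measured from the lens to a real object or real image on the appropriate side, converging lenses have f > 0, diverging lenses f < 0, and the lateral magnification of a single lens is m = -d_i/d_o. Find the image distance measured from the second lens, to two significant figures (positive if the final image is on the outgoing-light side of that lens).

14 cm

Applying the thin-lens equation to the first lens, 1/17 = 1/52 + 1/d_i1, which gives d_i1 = 25.257 cm.
The intermediate image is 25.257 cm to the right of lens 1, so d_o2 = L - d_i1 = 62.5 - 25.257 = 37.243 cm.
Applying the thin-lens equation again with f_2 = 10 cm and d_o2 = 37.243 cm gives d_i2 = 13.671 cm.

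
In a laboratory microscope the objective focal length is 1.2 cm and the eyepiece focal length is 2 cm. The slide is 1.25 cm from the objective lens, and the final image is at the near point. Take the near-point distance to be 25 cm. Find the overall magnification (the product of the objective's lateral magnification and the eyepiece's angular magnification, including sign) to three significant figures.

-324

Objective: 1/d_i = 1/f_obj - 1/d_o = 1/1.2 - 1/1.25 = 0.03333 cm^-1, so d_i = 30.000 cm.
m_obj = -d_i/d_o = -30.000/1.25 = -24.000.
Eyepiece angular magnification (image at near point): M_eye = 1 + D/f_e = 1 + 25/2 = 13.500.
Overall M = m_obj x M_eye = (-24.000)(13.500) = -324.00.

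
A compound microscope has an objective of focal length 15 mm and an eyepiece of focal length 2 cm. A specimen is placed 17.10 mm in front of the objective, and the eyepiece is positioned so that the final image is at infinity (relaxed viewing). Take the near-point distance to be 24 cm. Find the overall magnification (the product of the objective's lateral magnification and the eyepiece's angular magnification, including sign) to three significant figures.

-85.7

Convert to cm: f_obj = 15 mm = 1.5 cm; d_o = 17.10 mm = 1.71 cm.
Objective: 1/d_i = 1/f_obj - 1/d_o = 1/1.5 - 1/1.71 = 0.08187 cm^-1, so d_i = 12.214 cm.
m_obj = -d_i/d_o = -12.214/1.71 = -7.143.
Eyepiece angular magnification (image at infinity): M_eye = D/f_e = 24/2 = 12.000.
Overall M = m_obj x M_eye = (-7.143)(12.000) = -85.71.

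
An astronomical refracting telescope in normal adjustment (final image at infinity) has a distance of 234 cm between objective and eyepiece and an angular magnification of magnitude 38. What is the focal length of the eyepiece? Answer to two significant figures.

In normal adjustment the tube length equals f_obj + f_eye and |M| = f_obj/f_eye.
So f_obj = 38 f_eye and 38 f_eye + f_eye = 234 cm, giving f_eye = 234/39 = 6.000 cm and f_obj = 228.000 cm.

6.0 cm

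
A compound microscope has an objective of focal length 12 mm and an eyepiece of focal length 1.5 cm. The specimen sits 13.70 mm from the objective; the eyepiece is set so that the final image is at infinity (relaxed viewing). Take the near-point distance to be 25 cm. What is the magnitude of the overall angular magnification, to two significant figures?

Convert to cm: f_obj = 12 mm = 1.2 cm; d_o = 13.70 mm = 1.37 cm.
Objective: 1/d_i = 1/f_obj - 1/d_o = 1/1.2 - 1/1.37 = 0.10341 cm^-1, so d_i = 9.671 cm.
m_obj = -d_i/d_o = -9.671/1.37 = -7.059.
Eyepiece angular magnification (image at infinity): M_eye = D/f_e = 25/1.5 = 16.667.
Overall M = m_obj x M_eye = (-7.059)(16.667) = -117.65.
|M| = 117.65.

120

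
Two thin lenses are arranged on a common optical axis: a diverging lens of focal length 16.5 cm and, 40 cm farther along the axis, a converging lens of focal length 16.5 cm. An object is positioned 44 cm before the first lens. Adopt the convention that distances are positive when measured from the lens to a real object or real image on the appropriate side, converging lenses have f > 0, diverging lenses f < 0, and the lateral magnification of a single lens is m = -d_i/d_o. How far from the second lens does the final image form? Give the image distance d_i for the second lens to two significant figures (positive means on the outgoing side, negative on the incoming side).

Applying the thin-lens equation to the first lens, 1/(-16.5) = 1/44 + 1/d_i1, which gives d_i1 = -12.000 cm.
The intermediate image is virtual, 12.000 cm to the left of lens 1, so d_o2 = L - d_i1 = 40 - (-12.000) = 52.000 cm.
Applying the thin-lens equation again with f_2 = 16.5 cm and d_o2 = 52.000 cm gives d_i2 = 24.169 cm.

24 cm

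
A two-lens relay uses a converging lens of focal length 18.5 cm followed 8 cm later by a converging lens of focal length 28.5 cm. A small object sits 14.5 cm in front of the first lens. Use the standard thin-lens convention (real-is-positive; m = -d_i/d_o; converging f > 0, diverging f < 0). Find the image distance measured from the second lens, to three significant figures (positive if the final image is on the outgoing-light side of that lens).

Lens 1: 1/d_i1 = 1/f_1 - 1/d_o1 = 1/18.5 - 1/14.5 = -0.01491 cm^-1, so d_i1 = -67.063 cm.
The intermediate image is virtual, 67.063 cm to the left of lens 1, so d_o2 = L - d_i1 = 8 - (-67.063) = 75.063 cm.
Lens 2: 1/d_i2 = 1/f_2 - 1/d_o2 = 1/28.5 - 1/(75.063) = 0.02177 cm^-1, so d_i2 = 45.944 cm.

45.9 cm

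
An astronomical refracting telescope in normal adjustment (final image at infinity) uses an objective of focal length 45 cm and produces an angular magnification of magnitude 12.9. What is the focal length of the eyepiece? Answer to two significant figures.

|M| = f_obj/f_eye, so f_eye = f_obj/|M| = 45/12.9 = 3.488 cm.

3.5 cm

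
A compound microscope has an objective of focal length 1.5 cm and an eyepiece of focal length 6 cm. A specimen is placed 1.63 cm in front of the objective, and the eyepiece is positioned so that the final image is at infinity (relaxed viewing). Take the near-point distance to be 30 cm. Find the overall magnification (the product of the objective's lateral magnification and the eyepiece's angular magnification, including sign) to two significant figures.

Objective: 1/d_i = 1/f_obj - 1/d_o = 1/1.5 - 1/1.63 = 0.05317 cm^-1, so d_i = 18.808 cm.
m_obj = -d_i/d_o = -18.808/1.63 = -11.538.
Eyepiece angular magnification (image at infinity): M_eye = D/f_e = 30/6 = 5.000.
Overall M = m_obj x M_eye = (-11.538)(5.000) = -57.69.

-58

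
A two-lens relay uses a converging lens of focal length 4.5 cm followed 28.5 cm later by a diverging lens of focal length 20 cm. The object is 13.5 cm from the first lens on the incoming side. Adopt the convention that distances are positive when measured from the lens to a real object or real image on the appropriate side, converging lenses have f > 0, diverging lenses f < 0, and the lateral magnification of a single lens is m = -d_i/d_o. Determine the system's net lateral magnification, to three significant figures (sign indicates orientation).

-0.240

Applying the thin-lens equation to the first lens, 1/4.5 = 1/13.5 + 1/d_i1, which gives d_i1 = 6.750 cm.
Its lateral magnification is m_1 = -d_i1/d_o1 = -(6.750)/13.5 = -0.5000.
That image sits 21.750 cm in front of the second lens, so d_o2 = 21.750 cm.
Applying the thin-lens equation again with f_2 = -20 cm and d_o2 = 21.750 cm gives d_i2 = -10.419 cm.
m_2 = -(-10.419)/(21.750) = 0.4790.
The system's lateral magnification is m_1 m_2 = (-0.5000)(0.4790) = -0.2395.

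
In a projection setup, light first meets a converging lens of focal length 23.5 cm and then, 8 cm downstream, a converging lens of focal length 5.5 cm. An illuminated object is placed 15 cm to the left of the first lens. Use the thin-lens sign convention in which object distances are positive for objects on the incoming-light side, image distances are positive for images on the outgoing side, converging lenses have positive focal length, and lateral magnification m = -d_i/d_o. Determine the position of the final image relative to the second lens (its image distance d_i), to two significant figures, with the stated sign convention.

6.2 cm

Lens 1: 1/d_i1 = 1/f_1 - 1/d_o1 = 1/23.5 - 1/15 = -0.02411 cm^-1, so d_i1 = -41.471 cm.
The intermediate image is virtual, 41.471 cm to the left of lens 1, so d_o2 = L - d_i1 = 8 - (-41.471) = 49.471 cm.
Lens 2: 1/d_i2 = 1/f_2 - 1/d_o2 = 1/5.5 - 1/(49.471) = 0.16160 cm^-1, so d_i2 = 6.188 cm.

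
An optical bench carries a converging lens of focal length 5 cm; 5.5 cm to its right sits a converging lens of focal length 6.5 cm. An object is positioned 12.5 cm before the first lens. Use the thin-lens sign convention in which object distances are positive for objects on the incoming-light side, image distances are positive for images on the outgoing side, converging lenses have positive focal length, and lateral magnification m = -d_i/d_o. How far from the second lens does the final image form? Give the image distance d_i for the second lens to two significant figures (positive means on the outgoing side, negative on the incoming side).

Applying the thin-lens equation to the first lens, 1/5 = 1/12.5 + 1/d_i1, which gives d_i1 = 8.333 cm.
This image would form 8.333 cm past lens 1, i.e. 2.833 cm beyond lens 2, so it is a virtual object for lens 2: d_o2 = 5.5 - 8.333 = -2.833 cm.
Applying the thin-lens equation again with f_2 = 6.5 cm and d_o2 = -2.833 cm gives d_i2 = 1.973 cm.

2.0 cm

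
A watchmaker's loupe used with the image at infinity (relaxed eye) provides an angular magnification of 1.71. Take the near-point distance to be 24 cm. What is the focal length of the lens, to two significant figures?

For the image at infinity, M = D/f.
f = D/M = 24/1.71 = 14.035 cm.

14 cm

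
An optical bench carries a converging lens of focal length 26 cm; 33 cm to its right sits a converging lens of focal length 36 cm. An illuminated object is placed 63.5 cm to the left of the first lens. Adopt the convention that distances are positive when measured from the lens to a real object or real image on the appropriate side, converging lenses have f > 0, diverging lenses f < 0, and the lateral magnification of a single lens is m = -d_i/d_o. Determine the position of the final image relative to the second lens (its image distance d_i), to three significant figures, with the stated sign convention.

8.44 cm

Lens 1: 1/d_i1 = 1/f_1 - 1/d_o1 = 1/26 - 1/63.5 = 0.02271 cm^-1, so d_i1 = 44.027 cm.
This image would form 44.027 cm past lens 1, i.e. 11.027 cm beyond lens 2, so it is a virtual object for lens 2: d_o2 = 33 - 44.027 = -11.027 cm.
Lens 2: 1/d_i2 = 1/f_2 - 1/d_o2 = 1/36 - 1/(-11.027) = 0.11847 cm^-1, so d_i2 = 8.441 cm.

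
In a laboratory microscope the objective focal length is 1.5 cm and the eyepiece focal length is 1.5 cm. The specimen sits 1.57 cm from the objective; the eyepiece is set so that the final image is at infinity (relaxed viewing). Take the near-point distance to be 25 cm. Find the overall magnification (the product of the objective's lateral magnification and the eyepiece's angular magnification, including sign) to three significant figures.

Objective: 1/d_i = 1/f_obj - 1/d_o = 1/1.5 - 1/1.57 = 0.02972 cm^-1, so d_i = 33.643 cm.
m_obj = -d_i/d_o = -33.643/1.57 = -21.429.
Eyepiece angular magnification (image at infinity): M_eye = D/f_e = 25/1.5 = 16.667.
Overall M = m_obj x M_eye = (-21.429)(16.667) = -357.14.

-357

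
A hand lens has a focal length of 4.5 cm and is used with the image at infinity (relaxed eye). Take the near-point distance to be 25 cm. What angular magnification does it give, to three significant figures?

5.56

M = D/f = 25/4.5 = 5.556.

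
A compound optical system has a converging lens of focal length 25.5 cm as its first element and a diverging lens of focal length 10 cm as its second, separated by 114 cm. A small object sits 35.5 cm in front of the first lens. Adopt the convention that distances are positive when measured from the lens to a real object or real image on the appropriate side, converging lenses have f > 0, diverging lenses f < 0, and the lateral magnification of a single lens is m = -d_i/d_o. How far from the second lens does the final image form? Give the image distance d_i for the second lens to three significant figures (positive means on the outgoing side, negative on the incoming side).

Applying the thin-lens equation to the first lens, 1/25.5 = 1/35.5 + 1/d_i1, which gives d_i1 = 90.525 cm.
Object distance for lens 2: d_o2 = 114 - 90.525 = 23.475 cm.
Applying the thin-lens equation again with f_2 = -10 cm and d_o2 = 23.475 cm gives d_i2 = -7.013 cm.

-7.01 cm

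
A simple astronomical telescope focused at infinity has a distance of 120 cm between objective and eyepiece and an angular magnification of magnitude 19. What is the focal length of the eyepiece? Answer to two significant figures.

6.0 cm

In normal adjustment the tube length equals f_obj + f_eye and |M| = f_obj/f_eye.
So f_obj = 19 f_eye and 19 f_eye + f_eye = 120 cm, giving f_eye = 120/20 = 6.000 cm and f_obj = 114.000 cm.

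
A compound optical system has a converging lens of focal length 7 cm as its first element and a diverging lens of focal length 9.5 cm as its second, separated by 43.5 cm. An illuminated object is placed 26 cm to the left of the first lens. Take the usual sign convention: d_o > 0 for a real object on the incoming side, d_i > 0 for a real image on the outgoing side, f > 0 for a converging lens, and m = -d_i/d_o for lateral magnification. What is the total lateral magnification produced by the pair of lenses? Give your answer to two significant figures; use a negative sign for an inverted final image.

Lens 1: 1/d_i1 = 1/f_1 - 1/d_o1 = 1/7 - 1/26 = 0.10440 cm^-1, so d_i1 = 9.579 cm.
m_1 = -(9.579)/26 = -0.3684.
Object distance for lens 2: d_o2 = 43.5 - 9.579 = 33.921 cm.
Lens 2: 1/d_i2 = 1/f_2 - 1/d_o2 = 1/(-9.5) - 1/(33.921) = -0.13474 cm^-1, so d_i2 = -7.422 cm.
m_2 = -(-7.422)/(33.921) = 0.2188.
Total m = m_1 x m_2 = (-0.3684)(0.2188) = -0.0806.

-0.081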